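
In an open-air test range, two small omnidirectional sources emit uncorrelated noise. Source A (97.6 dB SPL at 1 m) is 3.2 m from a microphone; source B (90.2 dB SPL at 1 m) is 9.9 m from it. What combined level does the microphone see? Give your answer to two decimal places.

At the listener: L_A = 97.6 − 20·log₁₀(3.2) = 87.497 dB; L_B = 90.2 − 20·log₁₀(9.9) = 70.287 dB.
Combined: 10·log₁₀(10^(87.497/10)+10^(70.287/10)) = 87.58 dB SPL.

87.58 dB SPL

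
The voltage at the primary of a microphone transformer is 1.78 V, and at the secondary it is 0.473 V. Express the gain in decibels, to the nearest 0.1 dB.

-11.5 dB

Voltage ratio → dB uses the 20·log₁₀ form:
20·log₁₀(0.473/1.78) = 20·log₁₀(0.2657) = -11.5 dB.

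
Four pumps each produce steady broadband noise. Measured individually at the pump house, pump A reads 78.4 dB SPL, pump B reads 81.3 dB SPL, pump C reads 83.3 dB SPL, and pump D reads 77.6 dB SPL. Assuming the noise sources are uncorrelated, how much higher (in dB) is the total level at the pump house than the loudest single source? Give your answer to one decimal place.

3.5 dB

Incoherent sources sum as intensities:
L_total = 10·log₁₀(10^(78.4/10) + 10^(81.3/10) + 10^(83.3/10) + 10^(77.6/10)) = 86.77 dB SPL.
Excess over the loudest (83.3 dB): 86.77 − 83.3 = 3.5 dB.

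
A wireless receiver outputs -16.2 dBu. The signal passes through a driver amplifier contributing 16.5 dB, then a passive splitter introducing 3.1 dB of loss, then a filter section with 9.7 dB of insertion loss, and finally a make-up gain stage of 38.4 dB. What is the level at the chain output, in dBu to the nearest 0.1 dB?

Gain stages sum in dB:
-16.2 + 16.5 − 3.1 − 9.7 + 38.4 = +25.9 dBu.

+25.9 dBu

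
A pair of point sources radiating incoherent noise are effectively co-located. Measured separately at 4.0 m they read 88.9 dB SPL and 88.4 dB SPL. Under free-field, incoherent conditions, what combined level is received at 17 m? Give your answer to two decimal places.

Combined at 4.0 m: 10·log₁₀(10^(88.9/10)+10^(88.4/10)) = 91.667 dB SPL.
Then apply −20·log₁₀(17/4.0) = -12.568 dB → 79.10 dB SPL.

79.10 dB SPL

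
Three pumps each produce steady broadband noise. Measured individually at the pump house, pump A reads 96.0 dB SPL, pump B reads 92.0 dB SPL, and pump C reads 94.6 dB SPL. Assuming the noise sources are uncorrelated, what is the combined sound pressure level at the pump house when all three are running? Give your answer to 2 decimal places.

99.27 dB SPL

Add the sources as powers (linear), then convert back to dB:
L_total = 10·log₁₀(10^(96.0/10) + 10^(92.0/10) + 10^(94.6/10)) = 10·log₁₀(8450000000) = 99.27 dB SPL.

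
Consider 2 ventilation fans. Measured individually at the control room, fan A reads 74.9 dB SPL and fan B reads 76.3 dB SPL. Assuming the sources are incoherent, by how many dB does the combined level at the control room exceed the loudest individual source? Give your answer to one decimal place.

2.4 dB

Add the sources as powers (linear), then convert back to dB:
L_total = 10·log₁₀(10^(74.9/10) + 10^(76.3/10)) = 78.67 dB SPL.
Excess over the loudest (76.3 dB): 78.67 − 76.3 = 2.4 dB.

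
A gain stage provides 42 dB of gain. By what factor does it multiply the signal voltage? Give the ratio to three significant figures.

Voltage ratio = 10^(dB/20).
10^(42/20) = 10^(2.100) = 126.

126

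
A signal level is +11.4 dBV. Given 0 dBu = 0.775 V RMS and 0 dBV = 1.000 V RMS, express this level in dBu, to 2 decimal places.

The offset between the scales is 20·log₁₀(0.775/1.000) = −2.214 dB.
So dBu = +11.4 + 2.214 = +13.61 dBu.

+13.61 dBu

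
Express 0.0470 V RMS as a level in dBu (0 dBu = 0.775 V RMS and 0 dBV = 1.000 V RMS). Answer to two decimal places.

dBu = 20·log₁₀(V / 0.775 V).
20·log₁₀(0.0470/0.775) = -24.34 dBu.

-24.34 dBu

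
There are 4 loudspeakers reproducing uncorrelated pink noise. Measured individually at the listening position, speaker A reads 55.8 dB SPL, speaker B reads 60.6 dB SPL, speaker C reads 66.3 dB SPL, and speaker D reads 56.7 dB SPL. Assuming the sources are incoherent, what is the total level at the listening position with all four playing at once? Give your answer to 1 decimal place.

Incoherent sources sum as intensities:
L_total = 10·log₁₀(10^(55.8/10) + 10^(60.6/10) + 10^(66.3/10) + 10^(56.7/10)) = 10·log₁₀(6262000) = 68.0 dB SPL.

68.0 dB SPL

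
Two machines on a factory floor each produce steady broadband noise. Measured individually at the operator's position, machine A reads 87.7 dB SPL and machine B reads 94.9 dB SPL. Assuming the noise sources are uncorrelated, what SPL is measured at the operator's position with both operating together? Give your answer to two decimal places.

Add the sources as powers (linear), then convert back to dB:
L_total = 10·log₁₀(10^(87.7/10) + 10^(94.9/10)) = 10·log₁₀(3679000000) = 95.66 dB SPL.

95.66 dB SPL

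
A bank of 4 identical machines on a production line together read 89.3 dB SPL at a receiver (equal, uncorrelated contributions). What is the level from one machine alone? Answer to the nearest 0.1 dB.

4 equal incoherent sources add 10·log₁₀(4) = 6.02 dB over one source.
L_one = 89.3 − 6.02 = 83.3 dB SPL.

83.3 dB SPL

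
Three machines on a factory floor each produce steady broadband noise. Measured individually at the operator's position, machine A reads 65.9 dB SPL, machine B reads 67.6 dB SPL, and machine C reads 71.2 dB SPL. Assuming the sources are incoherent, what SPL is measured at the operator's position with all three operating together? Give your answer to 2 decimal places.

Add the sources as powers (linear), then convert back to dB:
L_total = 10·log₁₀(10^(65.9/10) + 10^(67.6/10) + 10^(71.2/10)) = 10·log₁₀(22830000) = 73.58 dB SPL.

73.58 dB SPL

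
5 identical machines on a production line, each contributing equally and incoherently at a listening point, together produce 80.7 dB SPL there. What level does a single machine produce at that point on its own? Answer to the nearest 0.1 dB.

5 equal incoherent sources add 10·log₁₀(5) = 6.99 dB over one source.
L_one = 80.7 − 6.99 = 73.7 dB SPL.

73.7 dB SPL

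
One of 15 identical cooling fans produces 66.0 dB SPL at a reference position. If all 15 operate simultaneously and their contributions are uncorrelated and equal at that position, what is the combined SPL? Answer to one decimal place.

15 equal incoherent sources raise the level by 10·log₁₀(15) = 11.76 dB.
L_total = 66.0 + 11.76 = 77.8 dB SPL.

77.8 dB SPL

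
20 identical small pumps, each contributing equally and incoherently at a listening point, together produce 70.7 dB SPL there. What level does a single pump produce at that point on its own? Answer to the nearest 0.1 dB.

57.7 dB SPL

20 equal incoherent sources add 10·log₁₀(20) = 13.01 dB over one source.
L_one = 70.7 − 13.01 = 57.7 dB SPL.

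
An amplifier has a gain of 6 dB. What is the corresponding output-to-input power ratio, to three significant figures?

Power ratio = 10^(dB/10).
10^(6/10) = 10^(0.6000) = 3.98.

3.98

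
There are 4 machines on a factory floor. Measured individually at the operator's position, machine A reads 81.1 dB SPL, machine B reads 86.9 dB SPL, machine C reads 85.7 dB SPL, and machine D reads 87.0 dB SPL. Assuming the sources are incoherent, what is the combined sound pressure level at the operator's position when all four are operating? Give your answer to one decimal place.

Incoherent sources sum as intensities:
L_total = 10·log₁₀(10^(81.1/10) + 10^(86.9/10) + 10^(85.7/10) + 10^(87.0/10)) = 10·log₁₀(1491000000) = 91.7 dB SPL.

91.7 dB SPL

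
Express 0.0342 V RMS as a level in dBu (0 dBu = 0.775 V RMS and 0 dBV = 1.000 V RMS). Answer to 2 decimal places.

-27.11 dBu

dBu = 20·log₁₀(V / 0.775 V).
20·log₁₀(0.0342/0.775) = -27.11 dBu.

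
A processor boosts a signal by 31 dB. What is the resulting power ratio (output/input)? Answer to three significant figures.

1260

Power ratio = 10^(dB/10).
10^(31/10) = 10^(3.100) = 1260.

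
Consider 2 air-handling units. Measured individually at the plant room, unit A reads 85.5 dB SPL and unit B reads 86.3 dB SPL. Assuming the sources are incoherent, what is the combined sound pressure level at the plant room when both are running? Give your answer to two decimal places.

88.93 dB SPL

Incoherent sources sum as intensities:
L_total = 10·log₁₀(10^(85.5/10) + 10^(86.3/10)) = 10·log₁₀(781400000) = 88.93 dB SPL.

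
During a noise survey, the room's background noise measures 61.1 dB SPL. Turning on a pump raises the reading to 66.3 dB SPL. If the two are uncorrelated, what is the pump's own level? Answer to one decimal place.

Background correction is a power subtraction:
L_src = 10·log₁₀(10^(66.3/10) − 10^(61.1/10)) = 10·log₁₀(2978000) = 64.7 dB SPL.

64.7 dB SPL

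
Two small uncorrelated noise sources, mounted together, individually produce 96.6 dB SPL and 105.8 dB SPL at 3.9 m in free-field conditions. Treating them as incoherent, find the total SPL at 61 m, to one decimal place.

82.4 dB SPL

Combined at 3.9 m: 10·log₁₀(10^(96.6/10)+10^(105.8/10)) = 106.29 dB SPL.
Then apply −20·log₁₀(61/3.9) = -23.89 dB → 82.4 dB SPL.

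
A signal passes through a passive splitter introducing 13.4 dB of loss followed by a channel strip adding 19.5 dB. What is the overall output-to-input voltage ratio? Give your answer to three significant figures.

Net gain = (−13.4) + 19.5 = 6.1 dB.
Voltage ratio = 10^(6.1/20) = 2.02.

2.02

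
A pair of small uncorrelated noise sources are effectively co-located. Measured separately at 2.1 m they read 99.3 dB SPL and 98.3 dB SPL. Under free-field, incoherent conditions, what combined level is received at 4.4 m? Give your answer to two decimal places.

Combined at 2.1 m: 10·log₁₀(10^(99.3/10)+10^(98.3/10)) = 101.839 dB SPL.
Then apply −20·log₁₀(4.4/2.1) = -6.425 dB → 95.41 dB SPL.

95.41 dB SPL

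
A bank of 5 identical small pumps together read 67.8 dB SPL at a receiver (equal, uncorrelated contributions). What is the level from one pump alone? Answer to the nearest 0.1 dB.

60.8 dB SPL

5 equal incoherent sources add 10·log₁₀(5) = 6.99 dB over one source.
L_one = 67.8 − 6.99 = 60.8 dB SPL.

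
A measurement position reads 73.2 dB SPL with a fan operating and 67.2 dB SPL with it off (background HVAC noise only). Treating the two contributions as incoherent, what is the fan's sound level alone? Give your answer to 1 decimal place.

Remove the background by subtracting linear intensities:
L_src = 10·log₁₀(10^(73.2/10) − 10^(67.2/10)) = 10·log₁₀(15640000) = 71.9 dB SPL.

71.9 dB SPL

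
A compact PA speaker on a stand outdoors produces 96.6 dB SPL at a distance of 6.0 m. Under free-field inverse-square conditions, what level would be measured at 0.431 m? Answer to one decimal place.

Inverse-square spreading gives ΔL = −20·log₁₀(d₂/d₁).
ΔL = −20·log₁₀(0.431/6.0) = 22.87 dB, so L₂ = 96.6 + (22.87) = 119.5 dB SPL.

119.5 dB SPL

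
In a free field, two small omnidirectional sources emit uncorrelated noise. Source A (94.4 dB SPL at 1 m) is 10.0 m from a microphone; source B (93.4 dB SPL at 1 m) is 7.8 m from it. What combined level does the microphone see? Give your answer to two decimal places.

78.03 dB SPL

At the listener: L_A = 94.4 − 20·log₁₀(10.0) = 74.400 dB; L_B = 93.4 − 20·log₁₀(7.8) = 75.558 dB.
Combined: 10·log₁₀(10^(74.400/10)+10^(75.558/10)) = 78.03 dB SPL.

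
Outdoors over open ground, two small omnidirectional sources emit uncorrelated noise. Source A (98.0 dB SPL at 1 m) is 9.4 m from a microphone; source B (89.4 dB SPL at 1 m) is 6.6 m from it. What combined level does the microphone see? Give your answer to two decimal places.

79.61 dB SPL

At the listener: L_A = 98.0 − 20·log₁₀(9.4) = 78.537 dB; L_B = 89.4 − 20·log₁₀(6.6) = 73.009 dB.
Combined: 10·log₁₀(10^(78.537/10)+10^(73.009/10)) = 79.61 dB SPL.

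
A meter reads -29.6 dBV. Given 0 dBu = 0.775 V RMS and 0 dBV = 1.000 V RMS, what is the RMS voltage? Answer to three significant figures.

0.0331 V

V = 1.000 V × 10^(-29.6/20).
= 1.000 × 0.03311 = 0.0331 V.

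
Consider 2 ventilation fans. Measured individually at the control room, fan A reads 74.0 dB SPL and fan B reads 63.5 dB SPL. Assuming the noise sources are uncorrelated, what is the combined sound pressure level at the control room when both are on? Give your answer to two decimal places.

Uncorrelated sources add in intensity (power), not in dB.
L_total = 10·log₁₀(10^(74.0/10) + 10^(63.5/10)) = 10·log₁₀(27360000) = 74.37 dB SPL.

74.37 dB SPL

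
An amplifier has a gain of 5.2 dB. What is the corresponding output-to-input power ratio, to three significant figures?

Power ratio = 10^(dB/10).
10^(5.2/10) = 10^(0.5200) = 3.31.

3.31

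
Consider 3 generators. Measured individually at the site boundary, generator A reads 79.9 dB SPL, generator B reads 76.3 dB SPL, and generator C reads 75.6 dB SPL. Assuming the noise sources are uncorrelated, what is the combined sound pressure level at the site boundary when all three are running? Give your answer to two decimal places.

82.47 dB SPL

Uncorrelated sources add in intensity (power), not in dB.
L_total = 10·log₁₀(10^(79.9/10) + 10^(76.3/10) + 10^(75.6/10)) = 10·log₁₀(176700000) = 82.47 dB SPL.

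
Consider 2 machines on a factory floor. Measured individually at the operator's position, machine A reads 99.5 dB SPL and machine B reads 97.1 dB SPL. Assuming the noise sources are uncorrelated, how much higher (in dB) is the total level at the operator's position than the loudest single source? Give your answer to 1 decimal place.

2.0 dB

Add the sources as powers (linear), then convert back to dB:
L_total = 10·log₁₀(10^(99.5/10) + 10^(97.1/10)) = 101.47 dB SPL.
Excess over the loudest (99.5 dB): 101.47 − 99.5 = 2.0 dB.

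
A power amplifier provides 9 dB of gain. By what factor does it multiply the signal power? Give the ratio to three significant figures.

7.94

Power ratio = 10^(dB/10).
10^(9/10) = 10^(0.9000) = 7.94.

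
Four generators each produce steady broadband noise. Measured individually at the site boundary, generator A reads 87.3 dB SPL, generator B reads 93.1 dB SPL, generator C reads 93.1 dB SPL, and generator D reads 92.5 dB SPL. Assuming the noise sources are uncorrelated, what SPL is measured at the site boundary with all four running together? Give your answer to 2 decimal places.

98.06 dB SPL

Add the sources as powers (linear), then convert back to dB:
L_total = 10·log₁₀(10^(87.3/10) + 10^(93.1/10) + 10^(93.1/10) + 10^(92.5/10)) = 10·log₁₀(6399000000) = 98.06 dB SPL.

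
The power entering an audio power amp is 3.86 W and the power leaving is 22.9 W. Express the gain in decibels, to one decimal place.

For a power ratio, dB = 10·log₁₀(P₂/P₁).
10·log₁₀(22.9/3.86) = 10·log₁₀(5.933) = 7.7 dB.

7.7 dB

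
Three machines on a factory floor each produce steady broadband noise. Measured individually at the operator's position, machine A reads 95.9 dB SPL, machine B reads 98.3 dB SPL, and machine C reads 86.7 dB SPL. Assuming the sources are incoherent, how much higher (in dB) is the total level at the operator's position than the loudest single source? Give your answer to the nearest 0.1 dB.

2.2 dB

Uncorrelated sources add in intensity (power), not in dB.
L_total = 10·log₁₀(10^(95.9/10) + 10^(98.3/10) + 10^(86.7/10)) = 100.46 dB SPL.
Excess over the loudest (98.3 dB): 100.46 − 98.3 = 2.2 dB.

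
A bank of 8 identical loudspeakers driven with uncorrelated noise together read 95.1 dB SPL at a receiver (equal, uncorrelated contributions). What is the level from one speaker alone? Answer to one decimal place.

86.1 dB SPL

8 equal incoherent sources add 10·log₁₀(8) = 9.03 dB over one source.
L_one = 95.1 − 9.03 = 86.1 dB SPL.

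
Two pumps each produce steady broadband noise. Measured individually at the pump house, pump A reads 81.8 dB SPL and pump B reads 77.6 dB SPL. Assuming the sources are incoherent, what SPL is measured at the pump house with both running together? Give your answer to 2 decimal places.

83.20 dB SPL

Uncorrelated sources add in intensity (power), not in dB.
L_total = 10·log₁₀(10^(81.8/10) + 10^(77.6/10)) = 10·log₁₀(208900000) = 83.20 dB SPL.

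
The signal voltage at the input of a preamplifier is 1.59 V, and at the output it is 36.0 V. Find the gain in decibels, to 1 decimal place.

27.1 dB

Voltage ratio → dB uses the 20·log₁₀ form:
20·log₁₀(36.0/1.59) = 20·log₁₀(22.64) = 27.1 dB.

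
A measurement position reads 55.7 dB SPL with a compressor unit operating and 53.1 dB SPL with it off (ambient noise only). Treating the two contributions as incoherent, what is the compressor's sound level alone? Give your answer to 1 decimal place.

Subtract intensities: L_src = 10·log₁₀(10^(L_total/10) − 10^(L_bg/10)).
L_src = 10·log₁₀(10^(55.7/10) − 10^(53.1/10)) = 10·log₁₀(167400) = 52.2 dB SPL.

52.2 dB SPL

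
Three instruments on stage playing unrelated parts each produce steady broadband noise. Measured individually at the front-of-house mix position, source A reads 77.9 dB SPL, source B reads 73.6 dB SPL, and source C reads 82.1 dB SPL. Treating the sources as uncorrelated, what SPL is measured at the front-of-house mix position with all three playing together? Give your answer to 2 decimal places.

83.92 dB SPL

Uncorrelated sources add in intensity (power), not in dB.
L_total = 10·log₁₀(10^(77.9/10) + 10^(73.6/10) + 10^(82.1/10)) = 10·log₁₀(246700000) = 83.92 dB SPL.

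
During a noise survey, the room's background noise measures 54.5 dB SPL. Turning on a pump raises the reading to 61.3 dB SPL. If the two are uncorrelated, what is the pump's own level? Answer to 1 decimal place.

60.3 dB SPL

Remove the background by subtracting linear intensities:
L_src = 10·log₁₀(10^(61.3/10) − 10^(54.5/10)) = 10·log₁₀(1067000) = 60.3 dB SPL.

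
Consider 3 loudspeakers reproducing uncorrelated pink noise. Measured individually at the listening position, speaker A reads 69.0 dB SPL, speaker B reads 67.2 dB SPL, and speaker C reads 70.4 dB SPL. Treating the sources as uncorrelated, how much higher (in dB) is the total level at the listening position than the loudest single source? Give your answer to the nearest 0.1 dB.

Uncorrelated sources add in intensity (power), not in dB.
L_total = 10·log₁₀(10^(69.0/10) + 10^(67.2/10) + 10^(70.4/10)) = 73.83 dB SPL.
Excess over the loudest (70.4 dB): 73.83 − 70.4 = 3.4 dB.

3.4 dB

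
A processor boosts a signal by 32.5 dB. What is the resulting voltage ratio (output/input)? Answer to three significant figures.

Voltage ratio = 10^(dB/20).
10^(32.5/20) = 10^(1.625) = 42.2.

42.2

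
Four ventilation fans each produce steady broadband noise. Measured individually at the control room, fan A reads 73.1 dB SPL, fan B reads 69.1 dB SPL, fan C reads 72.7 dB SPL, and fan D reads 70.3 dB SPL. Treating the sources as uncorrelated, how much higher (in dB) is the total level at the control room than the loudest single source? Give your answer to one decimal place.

4.5 dB

Add the sources as powers (linear), then convert back to dB:
L_total = 10·log₁₀(10^(73.1/10) + 10^(69.1/10) + 10^(72.7/10) + 10^(70.3/10)) = 77.63 dB SPL.
Excess over the loudest (73.1 dB): 77.63 − 73.1 = 4.5 dB.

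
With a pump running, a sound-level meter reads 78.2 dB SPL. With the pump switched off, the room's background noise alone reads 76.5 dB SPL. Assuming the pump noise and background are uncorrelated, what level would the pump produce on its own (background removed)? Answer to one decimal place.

73.3 dB SPL

Remove the background by subtracting linear intensities:
L_src = 10·log₁₀(10^(78.2/10) − 10^(76.5/10)) = 10·log₁₀(21400000) = 73.3 dB SPL.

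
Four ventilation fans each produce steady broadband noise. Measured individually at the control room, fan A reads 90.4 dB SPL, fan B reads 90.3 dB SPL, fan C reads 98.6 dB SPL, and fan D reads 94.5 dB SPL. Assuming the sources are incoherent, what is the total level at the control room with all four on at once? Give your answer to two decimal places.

Incoherent sources sum as intensities:
L_total = 10·log₁₀(10^(90.4/10) + 10^(90.3/10) + 10^(98.6/10) + 10^(94.5/10)) = 10·log₁₀(12231000000) = 100.87 dB SPL.

100.87 dB SPL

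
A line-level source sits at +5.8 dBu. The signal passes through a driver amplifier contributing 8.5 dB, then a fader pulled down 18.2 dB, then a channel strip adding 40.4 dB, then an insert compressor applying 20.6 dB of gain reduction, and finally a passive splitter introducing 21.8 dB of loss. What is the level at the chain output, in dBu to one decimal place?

-5.9 dBu

Cascaded gains and losses add directly in dB.
+5.8 + 8.5 − 18.2 + 40.4 − 20.6 − 21.8 = -5.9 dBu.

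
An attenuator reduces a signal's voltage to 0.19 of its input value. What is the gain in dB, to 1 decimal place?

-14.4 dB

For a voltage ratio, dB = 20·log₁₀(V₂/V₁).
20·log₁₀(0.19) = -14.4 dB.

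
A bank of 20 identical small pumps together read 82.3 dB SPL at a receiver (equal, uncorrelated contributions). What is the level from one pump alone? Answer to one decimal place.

20 equal incoherent sources add 10·log₁₀(20) = 13.01 dB over one source.
L_one = 82.3 − 13.01 = 69.3 dB SPL.

69.3 dB SPL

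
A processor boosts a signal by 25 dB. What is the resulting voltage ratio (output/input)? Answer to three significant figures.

Voltage ratio = 10^(dB/20).
10^(25/20) = 10^(1.250) = 17.8.

17.8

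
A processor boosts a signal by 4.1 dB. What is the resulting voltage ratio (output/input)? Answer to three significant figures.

Voltage ratio = 10^(dB/20).
10^(4.1/20) = 10^(0.2050) = 1.60.

1.60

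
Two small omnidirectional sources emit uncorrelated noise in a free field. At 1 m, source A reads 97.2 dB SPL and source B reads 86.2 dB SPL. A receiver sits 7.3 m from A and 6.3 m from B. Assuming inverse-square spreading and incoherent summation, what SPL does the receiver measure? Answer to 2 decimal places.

80.37 dB SPL

At the listener: L_A = 97.2 − 20·log₁₀(7.3) = 79.934 dB; L_B = 86.2 − 20·log₁₀(6.3) = 70.213 dB.
Combined: 10·log₁₀(10^(79.934/10)+10^(70.213/10)) = 80.37 dB SPL.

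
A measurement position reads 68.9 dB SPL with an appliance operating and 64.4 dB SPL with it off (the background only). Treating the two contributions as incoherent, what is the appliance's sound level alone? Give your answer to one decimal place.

Background correction is a power subtraction:
L_src = 10·log₁₀(10^(68.9/10) − 10^(64.4/10)) = 10·log₁₀(5008000) = 67.0 dB SPL.

67.0 dB SPL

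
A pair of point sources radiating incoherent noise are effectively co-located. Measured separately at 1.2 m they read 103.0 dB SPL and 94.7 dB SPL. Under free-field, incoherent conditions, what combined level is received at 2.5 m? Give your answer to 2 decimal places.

Combined at 1.2 m: 10·log₁₀(10^(103.0/10)+10^(94.7/10)) = 103.599 dB SPL.
Then apply −20·log₁₀(2.5/1.2) = -6.375 dB → 97.22 dB SPL.

97.22 dB SPL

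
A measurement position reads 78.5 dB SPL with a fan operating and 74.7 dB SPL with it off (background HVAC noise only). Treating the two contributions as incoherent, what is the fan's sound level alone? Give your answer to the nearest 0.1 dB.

76.2 dB SPL

Background correction is a power subtraction:
L_src = 10·log₁₀(10^(78.5/10) − 10^(74.7/10)) = 10·log₁₀(41280000) = 76.2 dB SPL.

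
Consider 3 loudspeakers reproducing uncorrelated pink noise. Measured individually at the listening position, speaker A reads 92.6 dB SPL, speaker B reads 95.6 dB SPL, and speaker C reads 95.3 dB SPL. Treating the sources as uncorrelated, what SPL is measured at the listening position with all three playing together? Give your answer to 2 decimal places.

99.46 dB SPL

Add the sources as powers (linear), then convert back to dB:
L_total = 10·log₁₀(10^(92.6/10) + 10^(95.6/10) + 10^(95.3/10)) = 10·log₁₀(8839000000) = 99.46 dB SPL.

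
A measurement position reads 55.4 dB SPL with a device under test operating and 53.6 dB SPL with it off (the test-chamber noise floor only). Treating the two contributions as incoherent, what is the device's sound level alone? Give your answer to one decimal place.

50.7 dB SPL

Remove the background by subtracting linear intensities:
L_src = 10·log₁₀(10^(55.4/10) − 10^(53.6/10)) = 10·log₁₀(117700) = 50.7 dB SPL.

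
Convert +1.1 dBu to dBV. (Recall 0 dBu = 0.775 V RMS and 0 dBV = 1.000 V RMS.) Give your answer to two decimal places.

-1.11 dBV

The offset between the scales is 20·log₁₀(0.775/1.000) = −2.214 dB.
So dBV = +1.1 − 2.214 = -1.11 dBV.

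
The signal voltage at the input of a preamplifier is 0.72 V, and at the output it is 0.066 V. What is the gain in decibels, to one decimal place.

For a voltage ratio, dB = 20·log₁₀(V₂/V₁).
20·log₁₀(0.066/0.72) = 20·log₁₀(0.09167) = -20.8 dB.

-20.8 dB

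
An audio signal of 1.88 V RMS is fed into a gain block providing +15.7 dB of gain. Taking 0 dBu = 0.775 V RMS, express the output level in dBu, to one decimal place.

+23.4 dBu

Input level: 20·log₁₀(1.88/0.775) = 7.70 dBu.
Output: 7.70 + 15.7 = +23.4 dBu.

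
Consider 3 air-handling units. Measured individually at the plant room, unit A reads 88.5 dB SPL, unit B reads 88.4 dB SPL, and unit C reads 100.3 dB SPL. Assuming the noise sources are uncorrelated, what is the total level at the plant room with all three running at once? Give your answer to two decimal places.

Incoherent sources sum as intensities:
L_total = 10·log₁₀(10^(88.5/10) + 10^(88.4/10) + 10^(100.3/10)) = 10·log₁₀(12115000000) = 100.83 dB SPL.

100.83 dB SPL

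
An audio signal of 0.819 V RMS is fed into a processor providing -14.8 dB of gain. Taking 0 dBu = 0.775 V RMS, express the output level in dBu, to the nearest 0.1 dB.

-14.3 dBu

Input level: 20·log₁₀(0.819/0.775) = 0.48 dBu.
Output: 0.48 − 14.8 = -14.3 dBu.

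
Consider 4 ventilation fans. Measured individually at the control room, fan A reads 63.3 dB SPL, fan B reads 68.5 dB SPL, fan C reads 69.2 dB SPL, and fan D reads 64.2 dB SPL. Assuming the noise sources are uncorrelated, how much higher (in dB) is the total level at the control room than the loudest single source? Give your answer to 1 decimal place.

Incoherent sources sum as intensities:
L_total = 10·log₁₀(10^(63.3/10) + 10^(68.5/10) + 10^(69.2/10) + 10^(64.2/10)) = 73.05 dB SPL.
Excess over the loudest (69.2 dB): 73.05 − 69.2 = 3.8 dB.

3.8 dB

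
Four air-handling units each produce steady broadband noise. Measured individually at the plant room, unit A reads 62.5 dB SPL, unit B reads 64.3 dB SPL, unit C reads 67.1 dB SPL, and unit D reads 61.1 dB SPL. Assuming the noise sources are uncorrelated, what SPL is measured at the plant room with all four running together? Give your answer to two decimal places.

Uncorrelated sources add in intensity (power), not in dB.
L_total = 10·log₁₀(10^(62.5/10) + 10^(64.3/10) + 10^(67.1/10) + 10^(61.1/10)) = 10·log₁₀(10890000) = 70.37 dB SPL.

70.37 dB SPL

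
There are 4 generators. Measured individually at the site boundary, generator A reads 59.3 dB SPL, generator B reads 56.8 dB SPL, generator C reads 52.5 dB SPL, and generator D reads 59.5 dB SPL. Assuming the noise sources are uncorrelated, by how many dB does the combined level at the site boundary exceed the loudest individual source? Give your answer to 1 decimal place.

Add the sources as powers (linear), then convert back to dB:
L_total = 10·log₁₀(10^(59.3/10) + 10^(56.8/10) + 10^(52.5/10) + 10^(59.5/10)) = 63.80 dB SPL.
Excess over the loudest (59.5 dB): 63.80 − 59.5 = 4.3 dB.

4.3 dB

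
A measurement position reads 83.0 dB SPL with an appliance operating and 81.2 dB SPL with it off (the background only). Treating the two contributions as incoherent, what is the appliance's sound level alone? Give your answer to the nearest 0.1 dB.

78.3 dB SPL

Remove the background by subtracting linear intensities:
L_src = 10·log₁₀(10^(83.0/10) − 10^(81.2/10)) = 10·log₁₀(67700000) = 78.3 dB SPL.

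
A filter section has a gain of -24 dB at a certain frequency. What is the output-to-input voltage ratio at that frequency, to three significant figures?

Voltage ratio = 10^(dB/20).
10^(-24/20) = 10^(-1.200) = 0.0631.

0.0631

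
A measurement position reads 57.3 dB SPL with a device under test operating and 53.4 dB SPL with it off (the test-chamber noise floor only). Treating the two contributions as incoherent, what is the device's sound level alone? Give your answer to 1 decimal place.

55.0 dB SPL

Background correction is a power subtraction:
L_src = 10·log₁₀(10^(57.3/10) − 10^(53.4/10)) = 10·log₁₀(318300) = 55.0 dB SPL.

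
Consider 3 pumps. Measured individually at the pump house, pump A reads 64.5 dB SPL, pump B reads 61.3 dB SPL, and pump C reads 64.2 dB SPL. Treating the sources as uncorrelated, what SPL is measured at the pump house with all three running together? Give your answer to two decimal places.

Incoherent sources sum as intensities:
L_total = 10·log₁₀(10^(64.5/10) + 10^(61.3/10) + 10^(64.2/10)) = 10·log₁₀(6798000) = 68.32 dB SPL.

68.32 dB SPL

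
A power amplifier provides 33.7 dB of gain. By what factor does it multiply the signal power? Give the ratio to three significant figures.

2340

Power ratio = 10^(dB/10).
10^(33.7/10) = 10^(3.370) = 2340.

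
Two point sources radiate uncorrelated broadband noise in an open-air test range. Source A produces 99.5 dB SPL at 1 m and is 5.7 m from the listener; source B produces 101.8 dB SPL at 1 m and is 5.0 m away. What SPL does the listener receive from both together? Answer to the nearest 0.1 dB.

At the listener: L_A = 99.5 − 20·log₁₀(5.7) = 84.38 dB; L_B = 101.8 − 20·log₁₀(5.0) = 87.82 dB.
Combined: 10·log₁₀(10^(84.38/10)+10^(87.82/10)) = 89.4 dB SPL.

89.4 dB SPL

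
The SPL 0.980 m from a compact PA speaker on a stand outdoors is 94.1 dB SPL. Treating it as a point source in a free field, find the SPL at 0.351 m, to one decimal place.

Free-field point source: level drops by 20·log₁₀ of the distance ratio.
ΔL = −20·log₁₀(0.351/0.980) = 8.92 dB, so L₂ = 94.1 + (8.92) = 103.0 dB SPL.

103.0 dB SPL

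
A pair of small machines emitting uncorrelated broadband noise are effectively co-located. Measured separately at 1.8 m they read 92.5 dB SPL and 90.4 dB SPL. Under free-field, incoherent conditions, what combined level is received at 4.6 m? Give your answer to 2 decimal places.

Combined at 1.8 m: 10·log₁₀(10^(92.5/10)+10^(90.4/10)) = 94.586 dB SPL.
Then apply −20·log₁₀(4.6/1.8) = -8.150 dB → 86.44 dB SPL.

86.44 dB SPL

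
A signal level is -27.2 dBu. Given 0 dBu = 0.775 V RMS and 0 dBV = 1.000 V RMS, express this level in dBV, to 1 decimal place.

The offset between the scales is 20·log₁₀(0.775/1.000) = −2.214 dB.
So dBV = -27.2 − 2.214 = -29.4 dBV.

-29.4 dBV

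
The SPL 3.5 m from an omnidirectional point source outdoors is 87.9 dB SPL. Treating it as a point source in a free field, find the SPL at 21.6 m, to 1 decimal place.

72.1 dB SPL

For a point source in a free field, ΔL = −20·log₁₀(d₂/d₁).
ΔL = −20·log₁₀(21.6/3.5) = -15.81 dB, so L₂ = 87.9 + (-15.81) = 72.1 dB SPL.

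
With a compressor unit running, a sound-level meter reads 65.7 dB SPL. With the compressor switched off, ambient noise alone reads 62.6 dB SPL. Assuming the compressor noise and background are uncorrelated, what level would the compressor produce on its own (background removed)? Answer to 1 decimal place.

Background correction is a power subtraction:
L_src = 10·log₁₀(10^(65.7/10) − 10^(62.6/10)) = 10·log₁₀(1896000) = 62.8 dB SPL.

62.8 dB SPL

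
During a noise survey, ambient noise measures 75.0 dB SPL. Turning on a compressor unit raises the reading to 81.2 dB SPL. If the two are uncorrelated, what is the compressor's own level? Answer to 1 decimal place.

Remove the background by subtracting linear intensities:
L_src = 10·log₁₀(10^(81.2/10) − 10^(75.0/10)) = 10·log₁₀(100200000) = 80.0 dB SPL.

80.0 dB SPL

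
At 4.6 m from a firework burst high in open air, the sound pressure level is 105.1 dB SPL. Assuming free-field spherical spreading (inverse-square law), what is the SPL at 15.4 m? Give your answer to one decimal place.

Free-field point source: level drops by 20·log₁₀ of the distance ratio.
ΔL = −20·log₁₀(15.4/4.6) = -10.50 dB, so L₂ = 105.1 + (-10.50) = 94.6 dB SPL.

94.6 dB SPL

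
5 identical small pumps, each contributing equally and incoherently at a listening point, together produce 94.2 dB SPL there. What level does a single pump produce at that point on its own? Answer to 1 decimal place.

87.2 dB SPL

5 equal incoherent sources add 10·log₁₀(5) = 6.99 dB over one source.
L_one = 94.2 − 6.99 = 87.2 dB SPL.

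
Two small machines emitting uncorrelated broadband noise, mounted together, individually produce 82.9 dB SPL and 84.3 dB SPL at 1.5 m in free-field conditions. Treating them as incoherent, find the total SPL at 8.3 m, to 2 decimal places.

Combined at 1.5 m: 10·log₁₀(10^(82.9/10)+10^(84.3/10)) = 86.666 dB SPL.
Then apply −20·log₁₀(8.3/1.5) = -14.860 dB → 71.81 dB SPL.

71.81 dB SPL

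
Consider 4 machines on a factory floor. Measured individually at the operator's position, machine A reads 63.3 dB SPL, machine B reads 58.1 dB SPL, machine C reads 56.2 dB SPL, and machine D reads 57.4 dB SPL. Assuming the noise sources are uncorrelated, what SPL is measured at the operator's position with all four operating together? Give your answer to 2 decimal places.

65.74 dB SPL

Uncorrelated sources add in intensity (power), not in dB.
L_total = 10·log₁₀(10^(63.3/10) + 10^(58.1/10) + 10^(56.2/10) + 10^(57.4/10)) = 10·log₁₀(3750000) = 65.74 dB SPL.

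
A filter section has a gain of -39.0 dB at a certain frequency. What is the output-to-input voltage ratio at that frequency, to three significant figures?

Voltage ratio = 10^(dB/20).
10^(-39.0/20) = 10^(-1.950) = 0.0112.

0.0112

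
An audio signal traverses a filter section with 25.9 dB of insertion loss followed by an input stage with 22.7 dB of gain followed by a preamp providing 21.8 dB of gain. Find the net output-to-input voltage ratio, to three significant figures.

8.51

Net gain = (−25.9) + 22.7 + 21.8 = 18.6 dB.
Voltage ratio = 10^(18.6/20) = 8.51.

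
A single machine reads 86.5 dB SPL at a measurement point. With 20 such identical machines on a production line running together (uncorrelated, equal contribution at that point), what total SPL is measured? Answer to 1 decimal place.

20 equal incoherent sources raise the level by 10·log₁₀(20) = 13.01 dB.
L_total = 86.5 + 13.01 = 99.5 dB SPL.

99.5 dB SPL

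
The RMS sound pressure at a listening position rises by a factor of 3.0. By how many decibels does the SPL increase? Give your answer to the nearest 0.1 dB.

Sound pressure is an amplitude quantity: ΔL = 20·log₁₀(p₂/p₁).
20·log₁₀(3.0) = 9.5 dB.

9.5 dB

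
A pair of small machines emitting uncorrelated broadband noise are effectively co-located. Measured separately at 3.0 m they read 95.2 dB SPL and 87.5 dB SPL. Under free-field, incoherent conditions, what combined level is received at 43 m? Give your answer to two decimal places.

72.75 dB SPL

Combined at 3.0 m: 10·log₁₀(10^(95.2/10)+10^(87.5/10)) = 95.881 dB SPL.
Then apply −20·log₁₀(43/3.0) = -23.127 dB → 72.75 dB SPL.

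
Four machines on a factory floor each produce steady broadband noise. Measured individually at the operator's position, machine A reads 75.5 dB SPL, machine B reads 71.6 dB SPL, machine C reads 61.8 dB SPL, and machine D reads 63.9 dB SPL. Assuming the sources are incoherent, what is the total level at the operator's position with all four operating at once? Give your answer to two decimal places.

Add the sources as powers (linear), then convert back to dB:
L_total = 10·log₁₀(10^(75.5/10) + 10^(71.6/10) + 10^(61.8/10) + 10^(63.9/10)) = 10·log₁₀(53900000) = 77.32 dB SPL.

77.32 dB SPL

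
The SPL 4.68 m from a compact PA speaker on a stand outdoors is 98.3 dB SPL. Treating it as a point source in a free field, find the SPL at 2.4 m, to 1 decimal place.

Free-field point source: level drops by 20·log₁₀ of the distance ratio.
ΔL = −20·log₁₀(2.4/4.68) = 5.80 dB, so L₂ = 98.3 + (5.80) = 104.1 dB SPL.

104.1 dB SPL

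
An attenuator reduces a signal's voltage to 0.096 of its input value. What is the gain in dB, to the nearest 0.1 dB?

Voltage ratio → dB uses the 20·log₁₀ form:
20·log₁₀(0.096) = -20.4 dB.

-20.4 dB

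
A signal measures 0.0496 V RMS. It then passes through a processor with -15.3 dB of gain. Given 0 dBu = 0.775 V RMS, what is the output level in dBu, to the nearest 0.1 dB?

Input level: 20·log₁₀(0.0496/0.775) = -23.88 dBu.
Output: -23.88 − 15.3 = -39.2 dBu.

-39.2 dBu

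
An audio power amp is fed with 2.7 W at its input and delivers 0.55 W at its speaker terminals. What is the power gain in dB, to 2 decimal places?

Power is a power quantity, so gain = 10·log₁₀(P_out/P_in).
10·log₁₀(0.55/2.7) = 10·log₁₀(0.2037) = -6.91 dB.

-6.91 dB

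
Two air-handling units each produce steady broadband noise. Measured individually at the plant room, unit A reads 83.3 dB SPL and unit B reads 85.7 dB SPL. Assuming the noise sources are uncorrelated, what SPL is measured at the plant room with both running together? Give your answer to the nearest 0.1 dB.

Uncorrelated sources add in intensity (power), not in dB.
L_total = 10·log₁₀(10^(83.3/10) + 10^(85.7/10)) = 10·log₁₀(585300000) = 87.7 dB SPL.

87.7 dB SPL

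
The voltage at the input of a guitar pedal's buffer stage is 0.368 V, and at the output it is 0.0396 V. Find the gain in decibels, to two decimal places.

For a voltage ratio, dB = 20·log₁₀(V₂/V₁).
20·log₁₀(0.0396/0.368) = 20·log₁₀(0.1076) = -19.36 dB.

-19.36 dB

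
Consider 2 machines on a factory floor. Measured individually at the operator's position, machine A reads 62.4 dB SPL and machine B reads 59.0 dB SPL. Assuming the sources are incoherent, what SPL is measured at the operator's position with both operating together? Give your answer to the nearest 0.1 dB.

Incoherent sources sum as intensities:
L_total = 10·log₁₀(10^(62.4/10) + 10^(59.0/10)) = 10·log₁₀(2532000) = 64.0 dB SPL.

64.0 dB SPL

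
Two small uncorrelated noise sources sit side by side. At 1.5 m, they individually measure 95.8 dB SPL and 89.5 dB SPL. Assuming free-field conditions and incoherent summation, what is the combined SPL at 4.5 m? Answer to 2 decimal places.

Combined at 1.5 m: 10·log₁₀(10^(95.8/10)+10^(89.5/10)) = 96.715 dB SPL.
Then apply −20·log₁₀(4.5/1.5) = -9.542 dB → 87.17 dB SPL.

87.17 dB SPL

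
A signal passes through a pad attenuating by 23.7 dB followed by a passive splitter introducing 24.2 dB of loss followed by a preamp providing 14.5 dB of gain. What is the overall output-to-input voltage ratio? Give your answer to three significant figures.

Net gain = (−23.7) + (−24.2) + 14.5 = -33.4 dB.
Voltage ratio = 10^(-33.4/20) = 0.0214.

0.0214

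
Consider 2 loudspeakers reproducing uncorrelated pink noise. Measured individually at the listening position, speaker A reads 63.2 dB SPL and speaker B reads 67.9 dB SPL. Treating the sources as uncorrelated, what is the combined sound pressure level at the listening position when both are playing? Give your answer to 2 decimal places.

Incoherent sources sum as intensities:
L_total = 10·log₁₀(10^(63.2/10) + 10^(67.9/10)) = 10·log₁₀(8255000) = 69.17 dB SPL.

69.17 dB SPL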